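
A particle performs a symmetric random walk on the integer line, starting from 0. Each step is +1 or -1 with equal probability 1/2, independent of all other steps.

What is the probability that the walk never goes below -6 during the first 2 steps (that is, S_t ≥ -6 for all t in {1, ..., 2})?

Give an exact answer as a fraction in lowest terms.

Answer: 1

Derivation:
Let f(t,s) = #length-t paths at position s with S_1..S_t all ≥ -6.
f(t,s) = f(t-1,s-1) + f(t-1,s+1) for s ≥ -6; f(t,s) = 0 for s < -6.
t=0: f(0,0)=1
t=1: f(1,-1)=1 f(1,1)=1
t=2: f(2,-2)=1 f(2,0)=2 f(2,2)=1
Σ_s f(2,s) = 4
P = 4/4 = 1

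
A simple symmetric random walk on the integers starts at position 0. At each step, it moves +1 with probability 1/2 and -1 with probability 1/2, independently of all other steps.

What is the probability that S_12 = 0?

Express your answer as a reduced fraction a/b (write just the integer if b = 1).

Answer: 231/1024

Derivation:
To return to 0 after 12 steps: need exactly 6 steps of +1 and 6 of -1.
Favorable paths: C(12,6) = 924
Total paths: 2^12 = 4096
P = 924/4096 = 231/1024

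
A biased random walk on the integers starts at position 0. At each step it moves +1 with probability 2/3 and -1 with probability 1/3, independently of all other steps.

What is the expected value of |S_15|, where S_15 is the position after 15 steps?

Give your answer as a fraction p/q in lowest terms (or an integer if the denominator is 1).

Answer: 2839115/531441

Derivation:
S_15 takes values m ≡ 1 (mod 2) with |m| ≤ 15; P(S_15=m) = C(15,(15+m)/2) · (2/3)^((15+m)/2) · (1/3)^((15-m)/2).
Distribution: P(S=-15)=1/14348907, P(S=-13)=10/4782969, P(S=-11)=140/4782969, P(S=-9)=3640/14348907, P(S=-7)=7280/4782969, P(S=-5)=32032/4782969, P(S=-3)=320320/14348907, P(S=-1)=91520/1594323, P(S=1)=183040/1594323, P(S=3)=2562560/14348907, P(S=5)=1025024/4782969, P(S=7)=931840/4782969, P(S=9)=1863680/14348907, P(S=11)=286720/4782969, P(S=13)=81920/4782969, P(S=15)=32768/14348907
E[|S_15|] = Σ_m |m|·P(S_15=m) = 2839115/531441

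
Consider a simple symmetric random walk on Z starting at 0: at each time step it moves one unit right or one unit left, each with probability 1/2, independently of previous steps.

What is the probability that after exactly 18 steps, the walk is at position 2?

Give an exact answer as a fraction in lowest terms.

To reach position 2 after 18 steps: need 10 steps of +1 and 8 of -1.
Favorable paths: C(18,10) = 43758
Total paths: 2^18 = 262144
P = 43758/262144 = 21879/131072

Answer: 21879/131072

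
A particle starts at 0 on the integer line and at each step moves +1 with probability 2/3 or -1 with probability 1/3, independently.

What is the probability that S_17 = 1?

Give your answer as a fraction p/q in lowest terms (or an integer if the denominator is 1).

Answer: 12446720/129140163

Derivation:
To reach position 1 after 17 steps: need 9 steps of +1 and 8 steps of -1.
Number of such sequences: C(17,9) = 24310
Each has probability (2/3)^9 · (1/3)^8 = 512/129140163
P = 24310 · 512/129140163 = 12446720/129140163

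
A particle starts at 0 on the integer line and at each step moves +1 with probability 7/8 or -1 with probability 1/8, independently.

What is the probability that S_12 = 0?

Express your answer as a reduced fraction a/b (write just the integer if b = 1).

Answer: 27176919/17179869184

Derivation:
To reach position 0 after 12 steps: need 6 steps of +1 and 6 steps of -1.
Number of such sequences: C(12,6) = 924
Each has probability (7/8)^6 · (1/8)^6 = 117649/68719476736
P = 924 · 117649/68719476736 = 27176919/17179869184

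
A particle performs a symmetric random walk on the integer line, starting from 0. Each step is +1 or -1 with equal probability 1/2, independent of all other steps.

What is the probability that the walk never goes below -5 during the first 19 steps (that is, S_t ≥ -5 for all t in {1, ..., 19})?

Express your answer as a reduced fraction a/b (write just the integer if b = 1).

Answer: 54587/65536

Derivation:
Let f(t,s) = #length-t paths at position s with S_1..S_t all ≥ -5.
f(t,s) = f(t-1,s-1) + f(t-1,s+1) for s ≥ -5; f(t,s) = 0 for s < -5.
t=0: f(0,0)=1
t=1: f(1,-1)=1 f(1,1)=1
t=2: f(2,-2)=1 f(2,0)=2 f(2,2)=1
t=3: f(3,-3)=1 f(3,-1)=3 f(3,1)=3 f(3,3)=1
t=4: f(4,-4)=1 f(4,-2)=4 f(4,0)=6 f(4,2)=4 f(4,4)=1
t=5: f(5,-5)=1 f(5,-3)=5 f(5,-1)=10 f(5,1)=10 f(5,3)=5 f(5,5)=1
t=6: f(6,-4)=6 f(6,-2)=15 f(6,0)=20 f(6,2)=15 f(6,4)=6 f(6,6)=1
t=7: f(7,-5)=6 f(7,-3)=21 f(7,-1)=35 f(7,1)=35 f(7,3)=21 f(7,5)=7 f(7,7)=1
t=8: f(8,-4)=27 f(8,-2)=56 f(8,0)=70 f(8,2)=56 f(8,4)=28 f(8,6)=8 f(8,8)=1
t=9: f(9,-5)=27 f(9,-3)=83 f(9,-1)=126 f(9,1)=126 f(9,3)=84 f(9,5)=36 f(9,7)=9 f(9,9)=1
t=10: f(10,-4)=110 f(10,-2)=209 f(10,0)=252 f(10,2)=210 f(10,4)=120 f(10,6)=45 f(10,8)=10 f(10,10)=1
t=11: f(11,-5)=110 f(11,-3)=319 f(11,-1)=461 f(11,1)=462 f(11,3)=330 f(11,5)=165 f(11,7)=55 f(11,9)=11 f(11,11)=1
t=12: f(12,-4)=429 f(12,-2)=780 f(12,0)=923 f(12,2)=792 f(12,4)=495 f(12,6)=220 f(12,8)=66 f(12,10)=12 f(12,12)=1
t=13: f(13,-5)=429 f(13,-3)=1209 f(13,-1)=1703 f(13,1)=1715 f(13,3)=1287 f(13,5)=715 f(13,7)=286 f(13,9)=78 f(13,11)=13 f(13,13)=1
t=14: f(14,-4)=1638 f(14,-2)=2912 f(14,0)=3418 f(14,2)=3002 f(14,4)=2002 f(14,6)=1001 f(14,8)=364 f(14,10)=91 f(14,12)=14 f(14,14)=1
t=15: f(15,-5)=1638 f(15,-3)=4550 f(15,-1)=6330 f(15,1)=6420 f(15,3)=5004 f(15,5)=3003 f(15,7)=1365 f(15,9)=455 f(15,11)=105 f(15,13)=15 f(15,15)=1
t=16: f(16,-4)=6188 f(16,-2)=10880 f(16,0)=12750 f(16,2)=11424 f(16,4)=8007 f(16,6)=4368 f(16,8)=1820 f(16,10)=560 f(16,12)=120 f(16,14)=16 f(16,16)=1
t=17: f(17,-5)=6188 f(17,-3)=17068 f(17,-1)=23630 f(17,1)=24174 f(17,3)=19431 f(17,5)=12375 f(17,7)=6188 f(17,9)=2380 f(17,11)=680 f(17,13)=136 f(17,15)=17 f(17,17)=1
t=18: f(18,-4)=23256 f(18,-2)=40698 f(18,0)=47804 f(18,2)=43605 f(18,4)=31806 f(18,6)=18563 f(18,8)=8568 f(18,10)=3060 f(18,12)=816 f(18,14)=153 f(18,16)=18 f(18,18)=1
t=19: f(19,-5)=23256 f(19,-3)=63954 f(19,-1)=88502 f(19,1)=91409 f(19,3)=75411 f(19,5)=50369 f(19,7)=27131 f(19,9)=11628 f(19,11)=3876 f(19,13)=969 f(19,15)=171 f(19,17)=19 f(19,19)=1
Σ_s f(19,s) = 436696
P = 436696/524288 = 54587/65536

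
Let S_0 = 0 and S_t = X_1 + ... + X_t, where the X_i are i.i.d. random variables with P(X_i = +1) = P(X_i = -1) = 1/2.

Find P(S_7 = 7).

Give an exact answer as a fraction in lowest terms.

To reach position 7 after 7 steps: need 7 steps of +1 and 0 of -1.
Favorable paths: C(7,7) = 1
Total paths: 2^7 = 128
P = 1/128 = 1/128

Answer: 1/128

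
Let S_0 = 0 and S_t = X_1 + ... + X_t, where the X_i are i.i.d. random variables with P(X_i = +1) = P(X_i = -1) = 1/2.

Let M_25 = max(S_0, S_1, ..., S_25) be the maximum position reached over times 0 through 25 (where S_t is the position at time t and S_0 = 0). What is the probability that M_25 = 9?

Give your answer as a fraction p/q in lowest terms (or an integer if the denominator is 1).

Let M_25 = max(S_0,...,S_25). Use the reflection principle: for j ≥ 1, #{paths with M_25 ≥ j} = #{S_25 ≥ j} + #{S_25 ≥ j+1}.
By reflection, #{M_25 ≥ 9} = #{S_25 ≥ 9} + #{S_25 ≥ 10} = 1807781 + 726206 = 2533987.
#{M_25 ≥ 10} = #{S_25 ≥ 10} + #{S_25 ≥ 11} = 726206 + 726206 = 1452412.
#{M_25 = 9} = 2533987 - 1452412 = 1081575.
P(M_25 = 9) = 1081575/33554432 = 1081575/33554432

Answer: 1081575/33554432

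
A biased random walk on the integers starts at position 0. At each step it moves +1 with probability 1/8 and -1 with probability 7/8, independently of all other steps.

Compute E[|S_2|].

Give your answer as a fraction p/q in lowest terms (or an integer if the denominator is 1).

Answer: 25/16

Derivation:
S_2 takes values m ≡ 0 (mod 2) with |m| ≤ 2; P(S_2=m) = C(2,(2+m)/2) · (1/8)^((2+m)/2) · (7/8)^((2-m)/2).
Distribution: P(S=-2)=49/64, P(S=0)=7/32, P(S=2)=1/64
E[|S_2|] = Σ_m |m|·P(S_2=m) = 25/16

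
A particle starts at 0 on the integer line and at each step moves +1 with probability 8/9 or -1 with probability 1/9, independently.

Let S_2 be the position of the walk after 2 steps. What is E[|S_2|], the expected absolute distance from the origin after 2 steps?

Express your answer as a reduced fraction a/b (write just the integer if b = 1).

S_2 takes values m ≡ 0 (mod 2) with |m| ≤ 2; P(S_2=m) = C(2,(2+m)/2) · (8/9)^((2+m)/2) · (1/9)^((2-m)/2).
Distribution: P(S=-2)=1/81, P(S=0)=16/81, P(S=2)=64/81
E[|S_2|] = Σ_m |m|·P(S_2=m) = 130/81

Answer: 130/81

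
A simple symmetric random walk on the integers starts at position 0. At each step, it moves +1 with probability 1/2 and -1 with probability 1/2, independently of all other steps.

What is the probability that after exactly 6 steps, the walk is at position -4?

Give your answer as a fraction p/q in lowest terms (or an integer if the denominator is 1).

To reach position -4 after 6 steps: need 1 step of +1 and 5 of -1.
Favorable paths: C(6,1) = 6
Total paths: 2^6 = 64
P = 6/64 = 3/32

Answer: 3/32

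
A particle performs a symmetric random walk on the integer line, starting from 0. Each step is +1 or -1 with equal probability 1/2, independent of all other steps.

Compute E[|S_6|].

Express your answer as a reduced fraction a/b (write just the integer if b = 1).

Answer: 15/8

Derivation:
S_6 takes values m ≡ 0 (mod 2) with |m| ≤ 6; P(S_6=m) = C(6,(6+m)/2)/2^6.
Total paths: 2^6 = 64
Distribution: P(S=-6)=1/64, P(S=-4)=6/64, P(S=-2)=15/64, P(S=0)=20/64, P(S=2)=15/64, P(S=4)=6/64, P(S=6)=1/64
E[|S_6|] = Σ_m |m|·P(S_6=m) = 120/64 = 15/8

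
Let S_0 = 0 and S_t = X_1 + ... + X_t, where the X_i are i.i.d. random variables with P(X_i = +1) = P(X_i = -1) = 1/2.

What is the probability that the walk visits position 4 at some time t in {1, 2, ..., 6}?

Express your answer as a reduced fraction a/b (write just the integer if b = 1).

Count via complement. Let g(t,s) = #length-t paths at position s with S_1..S_t all ≠ 4.
g(t,s) = g(t-1,s-1) + g(t-1,s+1) for s ≠ 4; g(t,4) = 0.
t=0: g(0,0)=1
t=1: g(1,-1)=1 g(1,1)=1
t=2: g(2,-2)=1 g(2,0)=2 g(2,2)=1
t=3: g(3,-3)=1 g(3,-1)=3 g(3,1)=3 g(3,3)=1
t=4: g(4,-4)=1 g(4,-2)=4 g(4,0)=6 g(4,2)=4
t=5: g(5,-5)=1 g(5,-3)=5 g(5,-1)=10 g(5,1)=10 g(5,3)=4
t=6: g(6,-6)=1 g(6,-4)=6 g(6,-2)=15 g(6,0)=20 g(6,2)=14
Paths never hitting 4: Σ_s g(6,s) = 56
Paths hitting 4: 2^6 - 56 = 8
P = 8/64 = 1/8

Answer: 1/8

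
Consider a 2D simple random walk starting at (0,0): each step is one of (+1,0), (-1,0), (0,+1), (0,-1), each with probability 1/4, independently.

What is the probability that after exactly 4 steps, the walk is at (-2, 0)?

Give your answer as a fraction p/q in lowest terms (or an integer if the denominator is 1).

Let h be the number of horizontal steps (so 4-h are vertical). To end at (-2,0) need (h-2)/2 right-steps and ((4-h)+0)/2 up-steps.
Sum over h with 2 ≤ h ≤ 4, h ≡ 0 (mod 2), 4-h ≡ 0 (mod 2):
h=2: C(4,2)·C(2,0)·C(2,1) = 6·1·2 = 12
h=4: C(4,4)·C(4,1)·C(0,0) = 1·4·1 = 4
Total favorable: 16
Total paths: 4^4 = 256
P = 16/256 = 1/16

Answer: 1/16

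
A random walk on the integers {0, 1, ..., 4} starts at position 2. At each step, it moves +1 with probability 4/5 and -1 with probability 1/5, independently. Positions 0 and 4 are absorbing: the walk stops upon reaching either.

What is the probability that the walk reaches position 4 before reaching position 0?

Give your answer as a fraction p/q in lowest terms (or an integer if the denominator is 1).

Answer: 16/17

Derivation:
Biased walk: p = 4/5, q = 1/5, r = q/p = 1/4
Gambler's ruin: P(hit 4 before 0 | start at 2) = (1 - r^a)/(1 - r^N)
r^2 = 1/16; r^4 = 1/256
P = (1 - 1/16) / (1 - 1/256) = 15/16 / 255/256 = 16/17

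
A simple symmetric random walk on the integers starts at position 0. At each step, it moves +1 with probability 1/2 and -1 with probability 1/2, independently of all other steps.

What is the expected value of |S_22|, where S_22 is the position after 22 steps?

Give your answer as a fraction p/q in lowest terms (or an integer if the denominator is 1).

Answer: 969969/262144

Derivation:
S_22 takes values m ≡ 0 (mod 2) with |m| ≤ 22; P(S_22=m) = C(22,(22+m)/2)/2^22.
Total paths: 2^22 = 4194304
Distribution: P(S=-22)=1/4194304, P(S=-20)=22/4194304, P(S=-18)=231/4194304, P(S=-16)=1540/4194304, P(S=-14)=7315/4194304, P(S=-12)=26334/4194304, P(S=-10)=74613/4194304, P(S=-8)=170544/4194304, P(S=-6)=319770/4194304, P(S=-4)=497420/4194304, P(S=-2)=646646/4194304, P(S=0)=705432/4194304, P(S=2)=646646/4194304, P(S=4)=497420/4194304, P(S=6)=319770/4194304, P(S=8)=170544/4194304, P(S=10)=74613/4194304, P(S=12)=26334/4194304, P(S=14)=7315/4194304, P(S=16)=1540/4194304, P(S=18)=231/4194304, P(S=20)=22/4194304, P(S=22)=1/4194304
E[|S_22|] = Σ_m |m|·P(S_22=m) = 15519504/4194304 = 969969/262144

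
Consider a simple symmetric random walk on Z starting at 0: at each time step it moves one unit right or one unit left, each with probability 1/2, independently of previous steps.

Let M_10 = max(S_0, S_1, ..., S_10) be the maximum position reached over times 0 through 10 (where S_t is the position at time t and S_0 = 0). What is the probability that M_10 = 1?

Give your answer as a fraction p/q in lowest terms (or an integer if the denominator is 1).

Answer: 105/512

Derivation:
Let M_10 = max(S_0,...,S_10). Use the reflection principle: for j ≥ 1, #{paths with M_10 ≥ j} = #{S_10 ≥ j} + #{S_10 ≥ j+1}.
By reflection, #{M_10 ≥ 1} = #{S_10 ≥ 1} + #{S_10 ≥ 2} = 386 + 386 = 772.
#{M_10 ≥ 2} = #{S_10 ≥ 2} + #{S_10 ≥ 3} = 386 + 176 = 562.
#{M_10 = 1} = 772 - 562 = 210.
P(M_10 = 1) = 210/1024 = 105/512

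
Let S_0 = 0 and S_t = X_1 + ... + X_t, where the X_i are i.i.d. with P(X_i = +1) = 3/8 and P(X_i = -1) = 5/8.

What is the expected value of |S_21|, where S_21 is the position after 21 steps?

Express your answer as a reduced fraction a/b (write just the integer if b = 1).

Answer: 1676348115486716469/288230376151711744

Derivation:
S_21 takes values m ≡ 1 (mod 2) with |m| ≤ 21; P(S_21=m) = C(21,(21+m)/2) · (3/8)^((21+m)/2) · (5/8)^((21-m)/2).
Distribution: P(S=-21)=476837158203125/9223372036854775808, P(S=-19)=6008148193359375/9223372036854775808, P(S=-17)=18024444580078125/4611686018427387904, P(S=-15)=68492889404296875/4611686018427387904, P(S=-13)=369861602783203125/9223372036854775808, P(S=-11)=754517669677734375/9223372036854775808, P(S=-9)=150903533935546875/1152921504606846976, P(S=-7)=194018829345703125/1152921504606846976, P(S=-5)=814879083251953125/4611686018427387904, P(S=-3)=706228538818359375/4611686018427387904, P(S=-1)=254242273974609375/2305843009213693952, P(S=1)=152545364384765625/2305843009213693952, P(S=3)=152545364384765625/4611686018427387904, P(S=5)=63364997513671875/4611686018427387904, P(S=7)=5431285501171875/1152921504606846976, P(S=9)=1520759940328125/1152921504606846976, P(S=11)=2737367892590625/9223372036854775808, P(S=13)=483064922221875/9223372036854775808, P(S=15)=32204328148125/4611686018427387904, P(S=17)=3050936350875/4611686018427387904, P(S=19)=366112362105/9223372036854775808, P(S=21)=10460353203/9223372036854775808
E[|S_21|] = Σ_m |m|·P(S_21=m) = 1676348115486716469/288230376151711744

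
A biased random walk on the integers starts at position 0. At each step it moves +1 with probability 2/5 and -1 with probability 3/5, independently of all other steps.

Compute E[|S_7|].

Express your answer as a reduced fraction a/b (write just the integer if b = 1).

S_7 takes values m ≡ 1 (mod 2) with |m| ≤ 7; P(S_7=m) = C(7,(7+m)/2) · (2/5)^((7+m)/2) · (3/5)^((7-m)/2).
Distribution: P(S=-7)=2187/78125, P(S=-5)=10206/78125, P(S=-3)=20412/78125, P(S=-1)=4536/15625, P(S=1)=3024/15625, P(S=3)=6048/78125, P(S=5)=1344/78125, P(S=7)=128/78125
E[|S_7|] = Σ_m |m|·P(S_7=m) = 38227/15625

Answer: 38227/15625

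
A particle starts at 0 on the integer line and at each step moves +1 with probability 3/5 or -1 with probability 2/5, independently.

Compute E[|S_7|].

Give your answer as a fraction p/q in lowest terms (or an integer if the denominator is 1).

Answer: 38227/15625

Derivation:
S_7 takes values m ≡ 1 (mod 2) with |m| ≤ 7; P(S_7=m) = C(7,(7+m)/2) · (3/5)^((7+m)/2) · (2/5)^((7-m)/2).
Distribution: P(S=-7)=128/78125, P(S=-5)=1344/78125, P(S=-3)=6048/78125, P(S=-1)=3024/15625, P(S=1)=4536/15625, P(S=3)=20412/78125, P(S=5)=10206/78125, P(S=7)=2187/78125
E[|S_7|] = Σ_m |m|·P(S_7=m) = 38227/15625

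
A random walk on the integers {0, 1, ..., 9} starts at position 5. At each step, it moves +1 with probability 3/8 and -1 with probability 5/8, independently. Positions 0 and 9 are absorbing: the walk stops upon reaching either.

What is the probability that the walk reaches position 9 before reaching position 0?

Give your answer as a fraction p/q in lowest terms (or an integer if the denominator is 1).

Biased walk: p = 3/8, q = 5/8, r = q/p = 5/3
Gambler's ruin: P(hit 9 before 0 | start at 5) = (1 - r^a)/(1 - r^N)
r^5 = 3125/243; r^9 = 1953125/19683
P = (1 - 3125/243) / (1 - 1953125/19683) = -2882/243 / -1933442/19683 = 116721/966721

Answer: 116721/966721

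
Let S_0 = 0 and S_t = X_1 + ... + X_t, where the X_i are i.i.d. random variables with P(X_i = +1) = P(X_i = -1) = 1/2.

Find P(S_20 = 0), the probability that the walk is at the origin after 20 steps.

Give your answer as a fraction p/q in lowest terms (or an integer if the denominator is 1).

Answer: 46189/262144

Derivation:
To return to 0 after 20 steps: need exactly 10 steps of +1 and 10 of -1.
Favorable paths: C(20,10) = 184756
Total paths: 2^20 = 1048576
P = 184756/1048576 = 46189/262144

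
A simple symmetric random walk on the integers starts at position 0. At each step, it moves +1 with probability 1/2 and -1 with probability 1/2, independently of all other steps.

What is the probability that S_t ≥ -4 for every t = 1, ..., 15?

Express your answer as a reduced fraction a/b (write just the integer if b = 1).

Answer: 25883/32768

Derivation:
Let f(t,s) = #length-t paths at position s with S_1..S_t all ≥ -4.
f(t,s) = f(t-1,s-1) + f(t-1,s+1) for s ≥ -4; f(t,s) = 0 for s < -4.
t=0: f(0,0)=1
t=1: f(1,-1)=1 f(1,1)=1
t=2: f(2,-2)=1 f(2,0)=2 f(2,2)=1
t=3: f(3,-3)=1 f(3,-1)=3 f(3,1)=3 f(3,3)=1
t=4: f(4,-4)=1 f(4,-2)=4 f(4,0)=6 f(4,2)=4 f(4,4)=1
t=5: f(5,-3)=5 f(5,-1)=10 f(5,1)=10 f(5,3)=5 f(5,5)=1
t=6: f(6,-4)=5 f(6,-2)=15 f(6,0)=20 f(6,2)=15 f(6,4)=6 f(6,6)=1
t=7: f(7,-3)=20 f(7,-1)=35 f(7,1)=35 f(7,3)=21 f(7,5)=7 f(7,7)=1
t=8: f(8,-4)=20 f(8,-2)=55 f(8,0)=70 f(8,2)=56 f(8,4)=28 f(8,6)=8 f(8,8)=1
t=9: f(9,-3)=75 f(9,-1)=125 f(9,1)=126 f(9,3)=84 f(9,5)=36 f(9,7)=9 f(9,9)=1
t=10: f(10,-4)=75 f(10,-2)=200 f(10,0)=251 f(10,2)=210 f(10,4)=120 f(10,6)=45 f(10,8)=10 f(10,10)=1
t=11: f(11,-3)=275 f(11,-1)=451 f(11,1)=461 f(11,3)=330 f(11,5)=165 f(11,7)=55 f(11,9)=11 f(11,11)=1
t=12: f(12,-4)=275 f(12,-2)=726 f(12,0)=912 f(12,2)=791 f(12,4)=495 f(12,6)=220 f(12,8)=66 f(12,10)=12 f(12,12)=1
t=13: f(13,-3)=1001 f(13,-1)=1638 f(13,1)=1703 f(13,3)=1286 f(13,5)=715 f(13,7)=286 f(13,9)=78 f(13,11)=13 f(13,13)=1
t=14: f(14,-4)=1001 f(14,-2)=2639 f(14,0)=3341 f(14,2)=2989 f(14,4)=2001 f(14,6)=1001 f(14,8)=364 f(14,10)=91 f(14,12)=14 f(14,14)=1
t=15: f(15,-3)=3640 f(15,-1)=5980 f(15,1)=6330 f(15,3)=4990 f(15,5)=3002 f(15,7)=1365 f(15,9)=455 f(15,11)=105 f(15,13)=15 f(15,15)=1
Σ_s f(15,s) = 25883
P = 25883/32768 = 25883/32768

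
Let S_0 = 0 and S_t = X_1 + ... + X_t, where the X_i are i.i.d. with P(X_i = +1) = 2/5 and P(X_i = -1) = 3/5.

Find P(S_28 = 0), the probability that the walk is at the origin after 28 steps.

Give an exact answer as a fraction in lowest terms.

Answer: 125748153014943744/1490116119384765625

Derivation:
To be at 0 after 28 steps: need exactly 14 steps of +1 and 14 of -1.
Number of such sequences: C(28,14) = 40116600
Each has probability (2/5)^14 · (3/5)^14 = 78364164096/37252902984619140625
P = 40116600 · 78364164096/37252902984619140625 = 125748153014943744/1490116119384765625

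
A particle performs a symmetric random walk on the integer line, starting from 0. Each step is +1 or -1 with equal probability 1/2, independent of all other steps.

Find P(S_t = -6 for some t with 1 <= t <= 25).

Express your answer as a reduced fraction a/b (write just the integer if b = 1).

Count via complement. Let g(t,s) = #length-t paths at position s with S_1..S_t all ≠ -6.
g(t,s) = g(t-1,s-1) + g(t-1,s+1) for s ≠ -6; g(t,-6) = 0.
t=0: g(0,0)=1
t=1: g(1,-1)=1 g(1,1)=1
t=2: g(2,-2)=1 g(2,0)=2 g(2,2)=1
t=3: g(3,-3)=1 g(3,-1)=3 g(3,1)=3 g(3,3)=1
t=4: g(4,-4)=1 g(4,-2)=4 g(4,0)=6 g(4,2)=4 g(4,4)=1
t=5: g(5,-5)=1 g(5,-3)=5 g(5,-1)=10 g(5,1)=10 g(5,3)=5 g(5,5)=1
t=6: g(6,-4)=6 g(6,-2)=15 g(6,0)=20 g(6,2)=15 g(6,4)=6 g(6,6)=1
t=7: g(7,-5)=6 g(7,-3)=21 g(7,-1)=35 g(7,1)=35 g(7,3)=21 g(7,5)=7 g(7,7)=1
t=8: g(8,-4)=27 g(8,-2)=56 g(8,0)=70 g(8,2)=56 g(8,4)=28 g(8,6)=8 g(8,8)=1
t=9: g(9,-5)=27 g(9,-3)=83 g(9,-1)=126 g(9,1)=126 g(9,3)=84 g(9,5)=36 g(9,7)=9 g(9,9)=1
t=10: g(10,-4)=110 g(10,-2)=209 g(10,0)=252 g(10,2)=210 g(10,4)=120 g(10,6)=45 g(10,8)=10 g(10,10)=1
t=11: g(11,-5)=110 g(11,-3)=319 g(11,-1)=461 g(11,1)=462 g(11,3)=330 g(11,5)=165 g(11,7)=55 g(11,9)=11 g(11,11)=1
t=12: g(12,-4)=429 g(12,-2)=780 g(12,0)=923 g(12,2)=792 g(12,4)=495 g(12,6)=220 g(12,8)=66 g(12,10)=12 g(12,12)=1
t=13: g(13,-5)=429 g(13,-3)=1209 g(13,-1)=1703 g(13,1)=1715 g(13,3)=1287 g(13,5)=715 g(13,7)=286 g(13,9)=78 g(13,11)=13 g(13,13)=1
t=14: g(14,-4)=1638 g(14,-2)=2912 g(14,0)=3418 g(14,2)=3002 g(14,4)=2002 g(14,6)=1001 g(14,8)=364 g(14,10)=91 g(14,12)=14 g(14,14)=1
t=15: g(15,-5)=1638 g(15,-3)=4550 g(15,-1)=6330 g(15,1)=6420 g(15,3)=5004 g(15,5)=3003 g(15,7)=1365 g(15,9)=455 g(15,11)=105 g(15,13)=15 g(15,15)=1
t=16: g(16,-4)=6188 g(16,-2)=10880 g(16,0)=12750 g(16,2)=11424 g(16,4)=8007 g(16,6)=4368 g(16,8)=1820 g(16,10)=560 g(16,12)=120 g(16,14)=16 g(16,16)=1
t=17: g(17,-5)=6188 g(17,-3)=17068 g(17,-1)=23630 g(17,1)=24174 g(17,3)=19431 g(17,5)=12375 g(17,7)=6188 g(17,9)=2380 g(17,11)=680 g(17,13)=136 g(17,15)=17 g(17,17)=1
t=18: g(18,-4)=23256 g(18,-2)=40698 g(18,0)=47804 g(18,2)=43605 g(18,4)=31806 g(18,6)=18563 g(18,8)=8568 g(18,10)=3060 g(18,12)=816 g(18,14)=153 g(18,16)=18 g(18,18)=1
t=19: g(19,-5)=23256 g(19,-3)=63954 g(19,-1)=88502 g(19,1)=91409 g(19,3)=75411 g(19,5)=50369 g(19,7)=27131 g(19,9)=11628 g(19,11)=3876 g(19,13)=969 g(19,15)=171 g(19,17)=19 g(19,19)=1
t=20: g(20,-4)=87210 g(20,-2)=152456 g(20,0)=179911 g(20,2)=166820 g(20,4)=125780 g(20,6)=77500 g(20,8)=38759 g(20,10)=15504 g(20,12)=4845 g(20,14)=1140 g(20,16)=190 g(20,18)=20 g(20,20)=1
t=21: g(21,-5)=87210 g(21,-3)=239666 g(21,-1)=332367 g(21,1)=346731 g(21,3)=292600 g(21,5)=203280 g(21,7)=116259 g(21,9)=54263 g(21,11)=20349 g(21,13)=5985 g(21,15)=1330 g(21,17)=210 g(21,19)=21 g(21,21)=1
t=22: g(22,-4)=326876 g(22,-2)=572033 g(22,0)=679098 g(22,2)=639331 g(22,4)=495880 g(22,6)=319539 g(22,8)=170522 g(22,10)=74612 g(22,12)=26334 g(22,14)=7315 g(22,16)=1540 g(22,18)=231 g(22,20)=22 g(22,22)=1
t=23: g(23,-5)=326876 g(23,-3)=898909 g(23,-1)=1251131 g(23,1)=1318429 g(23,3)=1135211 g(23,5)=815419 g(23,7)=490061 g(23,9)=245134 g(23,11)=100946 g(23,13)=33649 g(23,15)=8855 g(23,17)=1771 g(23,19)=253 g(23,21)=23 g(23,23)=1
t=24: g(24,-4)=1225785 g(24,-2)=2150040 g(24,0)=2569560 g(24,2)=2453640 g(24,4)=1950630 g(24,6)=1305480 g(24,8)=735195 g(24,10)=346080 g(24,12)=134595 g(24,14)=42504 g(24,16)=10626 g(24,18)=2024 g(24,20)=276 g(24,22)=24 g(24,24)=1
t=25: g(25,-5)=1225785 g(25,-3)=3375825 g(25,-1)=4719600 g(25,1)=5023200 g(25,3)=4404270 g(25,5)=3256110 g(25,7)=2040675 g(25,9)=1081275 g(25,11)=480675 g(25,13)=177099 g(25,15)=53130 g(25,17)=12650 g(25,19)=2300 g(25,21)=300 g(25,23)=25 g(25,25)=1
Paths never hitting -6: Σ_s g(25,s) = 25852920
Paths hitting -6: 2^25 - 25852920 = 7701512
P = 7701512/33554432 = 962689/4194304

Answer: 962689/4194304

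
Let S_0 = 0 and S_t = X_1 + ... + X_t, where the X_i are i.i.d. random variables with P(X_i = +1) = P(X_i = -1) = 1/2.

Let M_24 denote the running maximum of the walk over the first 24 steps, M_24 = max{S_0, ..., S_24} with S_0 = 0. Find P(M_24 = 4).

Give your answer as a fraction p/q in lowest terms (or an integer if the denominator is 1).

Answer: 245157/2097152

Derivation:
Let M_24 = max(S_0,...,S_24). Use the reflection principle: for j ≥ 1, #{paths with M_24 ≥ j} = #{S_24 ≥ j} + #{S_24 ≥ j+1}.
By reflection, #{M_24 ≥ 4} = #{S_24 ≥ 4} + #{S_24 ≥ 5} = 4540386 + 2579130 = 7119516.
#{M_24 ≥ 5} = #{S_24 ≥ 5} + #{S_24 ≥ 6} = 2579130 + 2579130 = 5158260.
#{M_24 = 4} = 7119516 - 5158260 = 1961256.
P(M_24 = 4) = 1961256/16777216 = 245157/2097152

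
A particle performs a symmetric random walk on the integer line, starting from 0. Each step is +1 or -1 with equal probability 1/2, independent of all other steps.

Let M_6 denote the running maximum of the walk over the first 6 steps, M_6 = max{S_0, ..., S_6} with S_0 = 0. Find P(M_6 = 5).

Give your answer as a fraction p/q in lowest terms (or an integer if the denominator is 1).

Let M_6 = max(S_0,...,S_6). Use the reflection principle: for j ≥ 1, #{paths with M_6 ≥ j} = #{S_6 ≥ j} + #{S_6 ≥ j+1}.
By reflection, #{M_6 ≥ 5} = #{S_6 ≥ 5} + #{S_6 ≥ 6} = 1 + 1 = 2.
#{M_6 ≥ 6} = #{S_6 ≥ 6} + #{S_6 ≥ 7} = 1 + 0 = 1.
#{M_6 = 5} = 2 - 1 = 1.
P(M_6 = 5) = 1/64 = 1/64

Answer: 1/64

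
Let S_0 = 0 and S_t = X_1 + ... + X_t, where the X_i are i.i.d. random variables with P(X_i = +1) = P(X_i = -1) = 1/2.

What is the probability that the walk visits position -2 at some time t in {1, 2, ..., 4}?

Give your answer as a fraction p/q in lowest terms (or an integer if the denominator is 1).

Count via complement. Let g(t,s) = #length-t paths at position s with S_1..S_t all ≠ -2.
g(t,s) = g(t-1,s-1) + g(t-1,s+1) for s ≠ -2; g(t,-2) = 0.
t=0: g(0,0)=1
t=1: g(1,-1)=1 g(1,1)=1
t=2: g(2,0)=2 g(2,2)=1
t=3: g(3,-1)=2 g(3,1)=3 g(3,3)=1
t=4: g(4,0)=5 g(4,2)=4 g(4,4)=1
Paths never hitting -2: Σ_s g(4,s) = 10
Paths hitting -2: 2^4 - 10 = 6
P = 6/16 = 3/8

Answer: 3/8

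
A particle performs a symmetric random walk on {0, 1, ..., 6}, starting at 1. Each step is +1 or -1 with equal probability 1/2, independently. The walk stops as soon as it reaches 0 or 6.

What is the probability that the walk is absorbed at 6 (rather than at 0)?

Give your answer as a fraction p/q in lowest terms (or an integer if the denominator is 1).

Answer: 1/6

Derivation:
Symmetric walk (p = 1/2): the harmonic-function argument gives P(hit 6 before 0 | start at 1) = a/N.
P = 1/6 = 1/6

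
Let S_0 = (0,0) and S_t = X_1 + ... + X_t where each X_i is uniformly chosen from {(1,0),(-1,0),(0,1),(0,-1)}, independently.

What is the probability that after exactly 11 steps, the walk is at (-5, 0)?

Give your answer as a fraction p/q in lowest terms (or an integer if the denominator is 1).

Let h be the number of horizontal steps (so 11-h are vertical). To end at (-5,0) need (h-5)/2 right-steps and ((11-h)+0)/2 up-steps.
Sum over h with 5 ≤ h ≤ 11, h ≡ 1 (mod 2), 11-h ≡ 0 (mod 2):
h=5: C(11,5)·C(5,0)·C(6,3) = 462·1·20 = 9240
h=7: C(11,7)·C(7,1)·C(4,2) = 330·7·6 = 13860
h=9: C(11,9)·C(9,2)·C(2,1) = 55·36·2 = 3960
h=11: C(11,11)·C(11,3)·C(0,0) = 1·165·1 = 165
Total favorable: 27225
Total paths: 4^11 = 4194304
P = 27225/4194304 = 27225/4194304

Answer: 27225/4194304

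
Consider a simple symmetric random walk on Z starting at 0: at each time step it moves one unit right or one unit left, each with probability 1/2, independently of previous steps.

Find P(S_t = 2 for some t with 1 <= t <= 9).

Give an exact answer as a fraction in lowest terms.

Count via complement. Let g(t,s) = #length-t paths at position s with S_1..S_t all ≠ 2.
g(t,s) = g(t-1,s-1) + g(t-1,s+1) for s ≠ 2; g(t,2) = 0.
t=0: g(0,0)=1
t=1: g(1,-1)=1 g(1,1)=1
t=2: g(2,-2)=1 g(2,0)=2
t=3: g(3,-3)=1 g(3,-1)=3 g(3,1)=2
t=4: g(4,-4)=1 g(4,-2)=4 g(4,0)=5
t=5: g(5,-5)=1 g(5,-3)=5 g(5,-1)=9 g(5,1)=5
t=6: g(6,-6)=1 g(6,-4)=6 g(6,-2)=14 g(6,0)=14
t=7: g(7,-7)=1 g(7,-5)=7 g(7,-3)=20 g(7,-1)=28 g(7,1)=14
t=8: g(8,-8)=1 g(8,-6)=8 g(8,-4)=27 g(8,-2)=48 g(8,0)=42
t=9: g(9,-9)=1 g(9,-7)=9 g(9,-5)=35 g(9,-3)=75 g(9,-1)=90 g(9,1)=42
Paths never hitting 2: Σ_s g(9,s) = 252
Paths hitting 2: 2^9 - 252 = 260
P = 260/512 = 65/128

Answer: 65/128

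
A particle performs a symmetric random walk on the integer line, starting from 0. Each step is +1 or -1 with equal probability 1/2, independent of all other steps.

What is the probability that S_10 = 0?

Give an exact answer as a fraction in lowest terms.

To return to 0 after 10 steps: need exactly 5 steps of +1 and 5 of -1.
Favorable paths: C(10,5) = 252
Total paths: 2^10 = 1024
P = 252/1024 = 63/256

Answer: 63/256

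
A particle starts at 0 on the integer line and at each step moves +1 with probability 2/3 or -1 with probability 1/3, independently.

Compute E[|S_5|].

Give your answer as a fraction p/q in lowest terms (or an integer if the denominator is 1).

S_5 takes values m ≡ 1 (mod 2) with |m| ≤ 5; P(S_5=m) = C(5,(5+m)/2) · (2/3)^((5+m)/2) · (1/3)^((5-m)/2).
Distribution: P(S=-5)=1/243, P(S=-3)=10/243, P(S=-1)=40/243, P(S=1)=80/243, P(S=3)=80/243, P(S=5)=32/243
E[|S_5|] = Σ_m |m|·P(S_5=m) = 185/81

Answer: 185/81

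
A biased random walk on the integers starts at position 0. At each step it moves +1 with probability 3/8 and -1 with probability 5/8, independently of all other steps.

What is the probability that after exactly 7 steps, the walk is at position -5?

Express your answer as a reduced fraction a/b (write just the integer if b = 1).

To reach position -5 after 7 steps: need 1 step of +1 and 6 steps of -1.
Number of such sequences: C(7,1) = 7
Each has probability (3/8)^1 · (5/8)^6 = 46875/2097152
P = 7 · 46875/2097152 = 328125/2097152

Answer: 328125/2097152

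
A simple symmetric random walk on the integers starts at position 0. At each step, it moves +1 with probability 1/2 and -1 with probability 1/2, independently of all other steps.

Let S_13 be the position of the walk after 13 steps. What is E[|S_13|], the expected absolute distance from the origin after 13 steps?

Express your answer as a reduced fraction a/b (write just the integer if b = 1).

Answer: 3003/1024

Derivation:
S_13 takes values m ≡ 1 (mod 2) with |m| ≤ 13; P(S_13=m) = C(13,(13+m)/2)/2^13.
Total paths: 2^13 = 8192
Distribution: P(S=-13)=1/8192, P(S=-11)=13/8192, P(S=-9)=78/8192, P(S=-7)=286/8192, P(S=-5)=715/8192, P(S=-3)=1287/8192, P(S=-1)=1716/8192, P(S=1)=1716/8192, P(S=3)=1287/8192, P(S=5)=715/8192, P(S=7)=286/8192, P(S=9)=78/8192, P(S=11)=13/8192, P(S=13)=1/8192
E[|S_13|] = Σ_m |m|·P(S_13=m) = 24024/8192 = 3003/1024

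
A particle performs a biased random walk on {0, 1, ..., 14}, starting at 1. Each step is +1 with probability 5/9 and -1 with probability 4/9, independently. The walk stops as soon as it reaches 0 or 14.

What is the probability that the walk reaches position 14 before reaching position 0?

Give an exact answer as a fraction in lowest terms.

Biased walk: p = 5/9, q = 4/9, r = q/p = 4/5
Gambler's ruin: P(hit 14 before 0 | start at 1) = (1 - r^a)/(1 - r^N)
r^1 = 4/5; r^14 = 268435456/6103515625
P = (1 - 4/5) / (1 - 268435456/6103515625) = 1/5 / 5835080169/6103515625 = 1220703125/5835080169

Answer: 1220703125/5835080169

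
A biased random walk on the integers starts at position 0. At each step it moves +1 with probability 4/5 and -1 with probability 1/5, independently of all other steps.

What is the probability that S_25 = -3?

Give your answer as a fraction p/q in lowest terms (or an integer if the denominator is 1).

To reach position -3 after 25 steps: need 11 steps of +1 and 14 steps of -1.
Number of such sequences: C(25,11) = 4457400
Each has probability (4/5)^11 · (1/5)^14 = 4194304/298023223876953125
P = 4457400 · 4194304/298023223876953125 = 747827625984/11920928955078125

Answer: 747827625984/11920928955078125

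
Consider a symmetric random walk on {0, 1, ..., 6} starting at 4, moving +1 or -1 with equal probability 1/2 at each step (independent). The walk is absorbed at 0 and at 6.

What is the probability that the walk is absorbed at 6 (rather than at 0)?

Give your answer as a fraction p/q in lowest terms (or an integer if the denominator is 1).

Symmetric walk (p = 1/2): the harmonic-function argument gives P(hit 6 before 0 | start at 4) = a/N.
P = 4/6 = 2/3

Answer: 2/3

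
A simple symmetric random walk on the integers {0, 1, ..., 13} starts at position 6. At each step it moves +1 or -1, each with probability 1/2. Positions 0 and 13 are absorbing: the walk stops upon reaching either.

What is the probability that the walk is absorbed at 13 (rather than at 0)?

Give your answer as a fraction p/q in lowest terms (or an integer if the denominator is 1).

Symmetric walk (p = 1/2): the harmonic-function argument gives P(hit 13 before 0 | start at 6) = a/N.
P = 6/13 = 6/13

Answer: 6/13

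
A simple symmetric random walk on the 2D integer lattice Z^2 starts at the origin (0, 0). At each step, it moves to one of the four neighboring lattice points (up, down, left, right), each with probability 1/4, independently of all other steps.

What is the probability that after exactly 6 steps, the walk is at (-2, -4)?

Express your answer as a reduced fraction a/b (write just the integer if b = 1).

Let h be the number of horizontal steps (so 6-h are vertical). To end at (-2,-4) need (h-2)/2 right-steps and ((6-h)-4)/2 up-steps.
Sum over h with 2 ≤ h ≤ 2, h ≡ 0 (mod 2), 6-h ≡ 0 (mod 2):
h=2: C(6,2)·C(2,0)·C(4,0) = 15·1·1 = 15
Total favorable: 15
Total paths: 4^6 = 4096
P = 15/4096 = 15/4096

Answer: 15/4096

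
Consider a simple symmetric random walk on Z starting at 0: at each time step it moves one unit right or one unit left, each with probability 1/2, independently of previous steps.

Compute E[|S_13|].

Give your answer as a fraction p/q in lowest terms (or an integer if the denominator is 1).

Answer: 3003/1024

Derivation:
S_13 takes values m ≡ 1 (mod 2) with |m| ≤ 13; P(S_13=m) = C(13,(13+m)/2)/2^13.
Total paths: 2^13 = 8192
Distribution: P(S=-13)=1/8192, P(S=-11)=13/8192, P(S=-9)=78/8192, P(S=-7)=286/8192, P(S=-5)=715/8192, P(S=-3)=1287/8192, P(S=-1)=1716/8192, P(S=1)=1716/8192, P(S=3)=1287/8192, P(S=5)=715/8192, P(S=7)=286/8192, P(S=9)=78/8192, P(S=11)=13/8192, P(S=13)=1/8192
E[|S_13|] = Σ_m |m|·P(S_13=m) = 24024/8192 = 3003/1024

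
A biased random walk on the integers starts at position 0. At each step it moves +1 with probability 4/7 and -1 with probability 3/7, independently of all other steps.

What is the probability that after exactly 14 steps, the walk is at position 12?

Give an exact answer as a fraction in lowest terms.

To reach position 12 after 14 steps: need 13 steps of +1 and 1 step of -1.
Number of such sequences: C(14,13) = 14
Each has probability (4/7)^13 · (3/7)^1 = 201326592/678223072849
P = 14 · 201326592/678223072849 = 402653184/96889010407

Answer: 402653184/96889010407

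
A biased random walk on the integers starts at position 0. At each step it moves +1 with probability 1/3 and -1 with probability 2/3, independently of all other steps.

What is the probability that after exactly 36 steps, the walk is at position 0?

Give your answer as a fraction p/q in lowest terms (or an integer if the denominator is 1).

Answer: 792997422694400/50031545098999707

Derivation:
To be at 0 after 36 steps: need exactly 18 steps of +1 and 18 of -1.
Number of such sequences: C(36,18) = 9075135300
Each has probability (1/3)^18 · (2/3)^18 = 262144/150094635296999121
P = 9075135300 · 262144/150094635296999121 = 792997422694400/50031545098999707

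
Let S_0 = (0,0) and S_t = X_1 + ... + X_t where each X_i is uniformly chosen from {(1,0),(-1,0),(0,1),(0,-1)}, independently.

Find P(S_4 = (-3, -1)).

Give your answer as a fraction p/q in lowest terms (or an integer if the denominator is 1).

Let h be the number of horizontal steps (so 4-h are vertical). To end at (-3,-1) need (h-3)/2 right-steps and ((4-h)-1)/2 up-steps.
Sum over h with 3 ≤ h ≤ 3, h ≡ 1 (mod 2), 4-h ≡ 1 (mod 2):
h=3: C(4,3)·C(3,0)·C(1,0) = 4·1·1 = 4
Total favorable: 4
Total paths: 4^4 = 256
P = 4/256 = 1/64

Answer: 1/64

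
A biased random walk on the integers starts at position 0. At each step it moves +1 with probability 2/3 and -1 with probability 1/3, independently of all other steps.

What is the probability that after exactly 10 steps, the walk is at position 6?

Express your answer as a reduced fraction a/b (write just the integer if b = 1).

Answer: 1280/6561

Derivation:
To reach position 6 after 10 steps: need 8 steps of +1 and 2 steps of -1.
Number of such sequences: C(10,8) = 45
Each has probability (2/3)^8 · (1/3)^2 = 256/59049
P = 45 · 256/59049 = 1280/6561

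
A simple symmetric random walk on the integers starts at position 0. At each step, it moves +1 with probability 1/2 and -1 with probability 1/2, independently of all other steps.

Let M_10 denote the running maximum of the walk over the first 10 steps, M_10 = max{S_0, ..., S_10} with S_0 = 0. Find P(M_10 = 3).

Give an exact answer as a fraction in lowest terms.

Let M_10 = max(S_0,...,S_10). Use the reflection principle: for j ≥ 1, #{paths with M_10 ≥ j} = #{S_10 ≥ j} + #{S_10 ≥ j+1}.
By reflection, #{M_10 ≥ 3} = #{S_10 ≥ 3} + #{S_10 ≥ 4} = 176 + 176 = 352.
#{M_10 ≥ 4} = #{S_10 ≥ 4} + #{S_10 ≥ 5} = 176 + 56 = 232.
#{M_10 = 3} = 352 - 232 = 120.
P(M_10 = 3) = 120/1024 = 15/128

Answer: 15/128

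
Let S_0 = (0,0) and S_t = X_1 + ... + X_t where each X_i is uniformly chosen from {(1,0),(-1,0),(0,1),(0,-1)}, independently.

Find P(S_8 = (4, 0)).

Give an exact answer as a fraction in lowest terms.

Let h be the number of horizontal steps (so 8-h are vertical). To end at (4,0) need (h+4)/2 right-steps and ((8-h)+0)/2 up-steps.
Sum over h with 4 ≤ h ≤ 8, h ≡ 0 (mod 2), 8-h ≡ 0 (mod 2):
h=4: C(8,4)·C(4,4)·C(4,2) = 70·1·6 = 420
h=6: C(8,6)·C(6,5)·C(2,1) = 28·6·2 = 336
h=8: C(8,8)·C(8,6)·C(0,0) = 1·28·1 = 28
Total favorable: 784
Total paths: 4^8 = 65536
P = 784/65536 = 49/4096

Answer: 49/4096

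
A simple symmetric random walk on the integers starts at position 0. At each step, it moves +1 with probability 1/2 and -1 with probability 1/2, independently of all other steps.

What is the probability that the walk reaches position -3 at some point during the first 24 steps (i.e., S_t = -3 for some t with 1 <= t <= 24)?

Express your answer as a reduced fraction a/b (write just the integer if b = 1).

Count via complement. Let g(t,s) = #length-t paths at position s with S_1..S_t all ≠ -3.
g(t,s) = g(t-1,s-1) + g(t-1,s+1) for s ≠ -3; g(t,-3) = 0.
t=0: g(0,0)=1
t=1: g(1,-1)=1 g(1,1)=1
t=2: g(2,-2)=1 g(2,0)=2 g(2,2)=1
t=3: g(3,-1)=3 g(3,1)=3 g(3,3)=1
t=4: g(4,-2)=3 g(4,0)=6 g(4,2)=4 g(4,4)=1
t=5: g(5,-1)=9 g(5,1)=10 g(5,3)=5 g(5,5)=1
t=6: g(6,-2)=9 g(6,0)=19 g(6,2)=15 g(6,4)=6 g(6,6)=1
t=7: g(7,-1)=28 g(7,1)=34 g(7,3)=21 g(7,5)=7 g(7,7)=1
t=8: g(8,-2)=28 g(8,0)=62 g(8,2)=55 g(8,4)=28 g(8,6)=8 g(8,8)=1
t=9: g(9,-1)=90 g(9,1)=117 g(9,3)=83 g(9,5)=36 g(9,7)=9 g(9,9)=1
t=10: g(10,-2)=90 g(10,0)=207 g(10,2)=200 g(10,4)=119 g(10,6)=45 g(10,8)=10 g(10,10)=1
t=11: g(11,-1)=297 g(11,1)=407 g(11,3)=319 g(11,5)=164 g(11,7)=55 g(11,9)=11 g(11,11)=1
t=12: g(12,-2)=297 g(12,0)=704 g(12,2)=726 g(12,4)=483 g(12,6)=219 g(12,8)=66 g(12,10)=12 g(12,12)=1
t=13: g(13,-1)=1001 g(13,1)=1430 g(13,3)=1209 g(13,5)=702 g(13,7)=285 g(13,9)=78 g(13,11)=13 g(13,13)=1
t=14: g(14,-2)=1001 g(14,0)=2431 g(14,2)=2639 g(14,4)=1911 g(14,6)=987 g(14,8)=363 g(14,10)=91 g(14,12)=14 g(14,14)=1
t=15: g(15,-1)=3432 g(15,1)=5070 g(15,3)=4550 g(15,5)=2898 g(15,7)=1350 g(15,9)=454 g(15,11)=105 g(15,13)=15 g(15,15)=1
t=16: g(16,-2)=3432 g(16,0)=8502 g(16,2)=9620 g(16,4)=7448 g(16,6)=4248 g(16,8)=1804 g(16,10)=559 g(16,12)=120 g(16,14)=16 g(16,16)=1
t=17: g(17,-1)=11934 g(17,1)=18122 g(17,3)=17068 g(17,5)=11696 g(17,7)=6052 g(17,9)=2363 g(17,11)=679 g(17,13)=136 g(17,15)=17 g(17,17)=1
t=18: g(18,-2)=11934 g(18,0)=30056 g(18,2)=35190 g(18,4)=28764 g(18,6)=17748 g(18,8)=8415 g(18,10)=3042 g(18,12)=815 g(18,14)=153 g(18,16)=18 g(18,18)=1
t=19: g(19,-1)=41990 g(19,1)=65246 g(19,3)=63954 g(19,5)=46512 g(19,7)=26163 g(19,9)=11457 g(19,11)=3857 g(19,13)=968 g(19,15)=171 g(19,17)=19 g(19,19)=1
t=20: g(20,-2)=41990 g(20,0)=107236 g(20,2)=129200 g(20,4)=110466 g(20,6)=72675 g(20,8)=37620 g(20,10)=15314 g(20,12)=4825 g(20,14)=1139 g(20,16)=190 g(20,18)=20 g(20,20)=1
t=21: g(21,-1)=149226 g(21,1)=236436 g(21,3)=239666 g(21,5)=183141 g(21,7)=110295 g(21,9)=52934 g(21,11)=20139 g(21,13)=5964 g(21,15)=1329 g(21,17)=210 g(21,19)=21 g(21,21)=1
t=22: g(22,-2)=149226 g(22,0)=385662 g(22,2)=476102 g(22,4)=422807 g(22,6)=293436 g(22,8)=163229 g(22,10)=73073 g(22,12)=26103 g(22,14)=7293 g(22,16)=1539 g(22,18)=231 g(22,20)=22 g(22,22)=1
t=23: g(23,-1)=534888 g(23,1)=861764 g(23,3)=898909 g(23,5)=716243 g(23,7)=456665 g(23,9)=236302 g(23,11)=99176 g(23,13)=33396 g(23,15)=8832 g(23,17)=1770 g(23,19)=253 g(23,21)=23 g(23,23)=1
t=24: g(24,-2)=534888 g(24,0)=1396652 g(24,2)=1760673 g(24,4)=1615152 g(24,6)=1172908 g(24,8)=692967 g(24,10)=335478 g(24,12)=132572 g(24,14)=42228 g(24,16)=10602 g(24,18)=2023 g(24,20)=276 g(24,22)=24 g(24,24)=1
Paths never hitting -3: Σ_s g(24,s) = 7696444
Paths hitting -3: 2^24 - 7696444 = 9080772
P = 9080772/16777216 = 2270193/4194304

Answer: 2270193/4194304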